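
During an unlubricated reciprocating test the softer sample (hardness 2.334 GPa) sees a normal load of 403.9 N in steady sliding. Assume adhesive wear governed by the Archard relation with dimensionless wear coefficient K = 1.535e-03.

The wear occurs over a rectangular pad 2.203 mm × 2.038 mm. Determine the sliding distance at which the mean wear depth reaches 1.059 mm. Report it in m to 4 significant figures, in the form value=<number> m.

value=17.90 m

Intermediates are printed rounded — the algebra runs at full float precision, and a single final rounding, at four significant figures.
Convert: Hardness H = 2.334 GPa = 2.334e+09 Pa.
Convert: Pad sides 2.203 mm × 2.038 mm = 0.002203 m × 0.002038 m. Contact area A = 0.002203 m × 0.002038 m = 4.490e-06 m².
Convert: Depth limit h_lim = 1.059 mm = 0.001059 m.
SI base units throughout: W = 403.9 N, H = 2.334e+09 Pa, K = 1.535e-03.
Allowed volume V_lim = h_lim·A = 0.001059 · 4.490e-06 = 4.755e-09 m³.
So the life L = V_lim·H/(K·W) = 4.755e-09 · 2.334e+09 / (1.535e-03 · 403.9) = 17.90 m.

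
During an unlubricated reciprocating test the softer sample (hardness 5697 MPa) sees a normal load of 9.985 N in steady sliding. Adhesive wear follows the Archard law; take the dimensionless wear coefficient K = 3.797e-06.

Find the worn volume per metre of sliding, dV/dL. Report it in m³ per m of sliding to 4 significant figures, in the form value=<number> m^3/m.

Every step keeps full float precision; intermediate values are printed rounded; one final rounding: 4 significant figures.
Hardness H = 5697 MPa = 5.697e+09 Pa.
Restated in SI base units: W = 9.985 N, H = 5.697e+09 Pa, K = 3.797e-06.
Rate of wear dV/dL = K·W/H, per unit distance: 3.797e-06 · 9.985 / 5.697e+09 = 6.655e-15 m³/m.

value=6.655e-15 m^3/m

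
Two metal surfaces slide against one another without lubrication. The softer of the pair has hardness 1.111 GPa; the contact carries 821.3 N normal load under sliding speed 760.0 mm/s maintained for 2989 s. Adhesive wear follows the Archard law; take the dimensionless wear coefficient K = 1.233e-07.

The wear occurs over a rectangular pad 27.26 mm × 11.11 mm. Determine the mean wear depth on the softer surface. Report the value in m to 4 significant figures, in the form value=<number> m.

The intermediates appear rounded — all arithmetic holds full precision — one last rounding to 4 significant digits.
Sliding speed v = 760.0 mm/s = 0.7600 m/s. Total distance L = v·t = 0.7600 m/s × 2989 s = 2272 m.
Hardness H = 1.111 GPa = 1.111e+09 Pa.
Pad sides 27.26 mm × 11.11 mm = 0.02726 m × 0.01111 m. Contact area A = 0.02726 m × 0.01111 m = 3.029e-04 m².
Restated in SI base units: W = 821.3 N, H = 1.111e+09 Pa, K = 1.233e-07.
Archard volume V = K·W·L/H = 1.233e-07 · 821.3 · 2272 / 1.111e+09 = 2.071e-10 m³.
Average depth h = V/A = 2.071e-10 / 3.029e-04 = 6.837e-07 m.

value=6.837e-07 m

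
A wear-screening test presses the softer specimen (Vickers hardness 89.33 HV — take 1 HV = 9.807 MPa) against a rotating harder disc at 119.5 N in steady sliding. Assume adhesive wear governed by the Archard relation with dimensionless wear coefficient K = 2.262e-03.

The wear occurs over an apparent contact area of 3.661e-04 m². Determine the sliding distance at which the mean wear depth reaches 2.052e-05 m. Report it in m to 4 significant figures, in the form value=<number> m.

The computation maintains full precision. Intermediates are printed rounded. Rounded once at the end, at 4 significant figures.
Convert: Hardness H = 89.33 HV × 9.807 MPa/HV = 876.1 MPa = 8.761e+08 Pa.
Working in SI base units: W = 119.5 N, H = 8.761e+08 Pa, K = 2.262e-03.
Limit volume V_lim = h_lim·A = 2.052e-05 · 3.661e-04 = 7.512e-09 m³.
Sliding life L = V_lim·H/(K·W) = 7.512e-09 · 8.761e+08 / (2.262e-03 · 119.5) = 24.35 m.

value=24.35 m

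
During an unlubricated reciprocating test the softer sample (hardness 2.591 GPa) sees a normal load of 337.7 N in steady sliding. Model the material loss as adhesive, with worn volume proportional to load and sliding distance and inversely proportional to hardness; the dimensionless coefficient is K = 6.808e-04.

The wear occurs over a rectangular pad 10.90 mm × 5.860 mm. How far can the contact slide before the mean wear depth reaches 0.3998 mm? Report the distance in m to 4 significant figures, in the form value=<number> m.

value=287.8 m

The intermediates are shown rounded; all arithmetic holds exact precision, and a single final rounding: 4 significant figures.
Hardness H = 2.591 GPa = 2.591e+09 Pa.
Pad sides 10.90 mm × 5.860 mm = 0.01090 m × 0.005860 m. Contact area A = 0.01090 m × 0.005860 m = 6.387e-05 m².
Depth limit h_lim = 0.3998 mm = 3.998e-04 m.
In SI base units, W = 337.7 N, H = 2.591e+09 Pa, K = 6.808e-04.
Volume at the limit: V_lim = h_lim·A = 3.998e-04 · 6.387e-05 = 2.554e-08 m³.
Life L = V_lim·H/(K·W) = 2.554e-08 · 2.591e+09 / (6.808e-04 · 337.7) = 287.8 m.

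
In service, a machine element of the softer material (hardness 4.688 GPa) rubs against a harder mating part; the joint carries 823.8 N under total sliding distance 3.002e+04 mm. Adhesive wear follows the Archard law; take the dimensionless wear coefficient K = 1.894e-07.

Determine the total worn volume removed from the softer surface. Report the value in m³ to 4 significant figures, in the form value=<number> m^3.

value=9.991e-13 m^3

Printed values are rounded; each operation holds full precision — a single final rounding: 4 significant figures.
Distance L = 3.002e+04 mm = 30.02 m.
Hardness H = 4.688 GPa = 4.688e+09 Pa.
Restated in SI base units: W = 823.8 N, H = 4.688e+09 Pa, K = 1.894e-07.
Apply Archard: V = K·W·L/H = 1.894e-07 · 823.8 · 30.02 / 4.688e+09 = 9.991e-13 m³.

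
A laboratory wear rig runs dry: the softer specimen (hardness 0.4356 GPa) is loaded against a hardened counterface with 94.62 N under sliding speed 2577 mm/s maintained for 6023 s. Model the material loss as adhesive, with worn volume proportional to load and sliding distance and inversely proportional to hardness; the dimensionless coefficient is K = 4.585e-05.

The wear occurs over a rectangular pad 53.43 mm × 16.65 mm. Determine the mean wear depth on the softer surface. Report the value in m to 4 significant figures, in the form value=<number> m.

The computation runs at exact precision, and intermediate values appear rounded — a single final rounding, at four significant figures.
Convert: Sliding speed v = 2577 mm/s = 2.577 m/s. Distance covered L = v·t = 2.577 m/s × 6023 s = 1.552e+04 m.
Convert: Hardness H = 0.4356 GPa = 4.356e+08 Pa.
Convert: Pad sides 53.43 mm × 16.65 mm = 0.05343 m × 0.01665 m. Contact area A = 0.05343 m × 0.01665 m = 8.896e-04 m².
Restated in SI base units: W = 94.62 N, H = 4.356e+08 Pa, K = 4.585e-05.
The Archard volume V = K·W·L/H = 4.585e-05 · 94.62 · 1.552e+04 / 4.356e+08 = 1.546e-07 m³.
Mean wear depth h = V/A = 1.546e-07 / 8.896e-04 = 1.738e-04 m.

value=1.738e-04 m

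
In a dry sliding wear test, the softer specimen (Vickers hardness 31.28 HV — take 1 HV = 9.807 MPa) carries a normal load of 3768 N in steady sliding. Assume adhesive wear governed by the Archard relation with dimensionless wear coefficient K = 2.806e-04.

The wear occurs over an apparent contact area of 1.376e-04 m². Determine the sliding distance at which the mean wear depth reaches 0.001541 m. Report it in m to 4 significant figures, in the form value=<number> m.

value=61.52 m

The intermediates are displayed rounded, and the algebra maintains exact precision. Rounded just once to 4 significant digits.
Hardness H = 31.28 HV × 9.807 MPa/HV = 306.8 MPa = 3.068e+08 Pa.
Expressed in SI base units: W = 3768 N, H = 3.068e+08 Pa, K = 2.806e-04.
At the depth limit, V_lim = h_lim·A = 0.001541 · 1.376e-04 = 2.120e-07 m³.
Sliding life L = V_lim·H/(K·W) = 2.120e-07 · 3.068e+08 / (2.806e-04 · 3768) = 61.52 m.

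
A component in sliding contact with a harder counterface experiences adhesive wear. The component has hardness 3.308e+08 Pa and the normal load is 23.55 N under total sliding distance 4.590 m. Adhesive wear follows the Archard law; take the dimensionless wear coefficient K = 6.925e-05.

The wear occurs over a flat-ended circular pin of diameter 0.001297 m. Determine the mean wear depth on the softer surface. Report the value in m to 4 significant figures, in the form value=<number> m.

value=1.713e-05 m

Displayed values are rounded — every step maintains full precision. Rounded just once: 4 significant digits.
Contact area A = π·d²/4 = π·(0.001297 m)²/4 = 1.321e-06 m².
Expressed in SI base units: W = 23.55 N, H = 3.308e+08 Pa, K = 6.925e-05.
Archard volume V = K·W·L/H = 6.925e-05 · 23.55 · 4.590 / 3.308e+08 = 2.263e-11 m³.
Depth of wear h = V/A = 2.263e-11 / 1.321e-06 = 1.713e-05 m.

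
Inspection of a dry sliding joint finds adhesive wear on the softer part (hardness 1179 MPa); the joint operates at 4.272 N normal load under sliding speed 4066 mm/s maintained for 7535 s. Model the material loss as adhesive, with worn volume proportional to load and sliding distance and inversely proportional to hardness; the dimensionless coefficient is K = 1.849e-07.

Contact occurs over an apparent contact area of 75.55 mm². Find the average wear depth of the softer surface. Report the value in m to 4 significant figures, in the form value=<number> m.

value=2.717e-07 m

Intermediate values are displayed rounded — every step keeps full float precision. Rounded once at the end to 4 significant figures.
Sliding speed v = 4066 mm/s = 4.066 m/s. Sliding distance L = v·t = 4.066 m/s × 7535 s = 3.064e+04 m.
Hardness H = 1179 MPa = 1.179e+09 Pa.
Contact area A = 75.55 mm² = 7.555e-05 m².
Collected in SI base units: W = 4.272 N, H = 1.179e+09 Pa, K = 1.849e-07.
Worn volume V = K·W·L/H = 1.849e-07 · 4.272 · 3.064e+04 / 1.179e+09 = 2.053e-11 m³.
Wear depth h = V/A = 2.053e-11 / 7.555e-05 = 2.717e-07 m.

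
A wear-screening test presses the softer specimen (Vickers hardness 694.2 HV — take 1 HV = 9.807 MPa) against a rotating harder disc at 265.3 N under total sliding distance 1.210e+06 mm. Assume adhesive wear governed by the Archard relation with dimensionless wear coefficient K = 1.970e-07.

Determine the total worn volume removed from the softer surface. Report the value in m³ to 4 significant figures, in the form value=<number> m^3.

value=9.289e-12 m^3

The computation keeps full precision, and intermediates are displayed rounded; a lone final rounding, at four significant digits.
Convert: Distance L = 1.210e+06 mm = 1210 m.
Convert: Hardness H = 694.2 HV × 9.807 MPa/HV = 6808 MPa = 6.808e+09 Pa.
Collected in SI base units: W = 265.3 N, H = 6.808e+09 Pa, K = 1.970e-07.
Wear volume V = K·W·L/H = 1.970e-07 · 265.3 · 1210 / 6.808e+09 = 9.289e-12 m³.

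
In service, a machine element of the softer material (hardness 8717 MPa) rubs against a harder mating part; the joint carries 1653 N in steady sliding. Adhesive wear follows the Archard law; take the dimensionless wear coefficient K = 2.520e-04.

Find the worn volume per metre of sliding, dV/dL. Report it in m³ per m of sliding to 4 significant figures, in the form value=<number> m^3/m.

value=4.779e-11 m^3/m

The algebra maintains exact precision. Intermediates are printed rounded — rounded just once: 4 significant digits.
Convert: Hardness H = 8717 MPa = 8.717e+09 Pa.
Restated in SI base units: W = 1653 N, H = 8.717e+09 Pa, K = 2.520e-04.
Volumetric rate dV/dL = K·W/H — distance-free: 2.520e-04 · 1653 / 8.717e+09 = 4.779e-11 m³/m.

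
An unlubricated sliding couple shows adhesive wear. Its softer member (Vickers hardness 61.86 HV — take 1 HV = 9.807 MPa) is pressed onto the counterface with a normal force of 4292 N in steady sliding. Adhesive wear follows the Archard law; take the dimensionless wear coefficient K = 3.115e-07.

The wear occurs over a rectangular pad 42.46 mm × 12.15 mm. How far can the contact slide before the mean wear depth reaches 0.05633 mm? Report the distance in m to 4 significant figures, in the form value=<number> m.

Printed values are rounded; all arithmetic keeps full precision; one last rounding to 4 significant figures.
Convert: Hardness H = 61.86 HV × 9.807 MPa/HV = 606.7 MPa = 6.067e+08 Pa.
Convert: Pad sides 42.46 mm × 12.15 mm = 0.04246 m × 0.01215 m. Contact area A = 0.04246 m × 0.01215 m = 5.159e-04 m².
Convert: Depth limit h_lim = 0.05633 mm = 5.633e-05 m.
Collected in SI base units: W = 4292 N, H = 6.067e+08 Pa, K = 3.115e-07.
Wearable volume V_lim = h_lim·A = 5.633e-05 · 5.159e-04 = 2.906e-08 m³.
Life L = V_lim·H/(K·W) = 2.906e-08 · 6.067e+08 / (3.115e-07 · 4292) = 1.319e+04 m.

value=1.319e+04 m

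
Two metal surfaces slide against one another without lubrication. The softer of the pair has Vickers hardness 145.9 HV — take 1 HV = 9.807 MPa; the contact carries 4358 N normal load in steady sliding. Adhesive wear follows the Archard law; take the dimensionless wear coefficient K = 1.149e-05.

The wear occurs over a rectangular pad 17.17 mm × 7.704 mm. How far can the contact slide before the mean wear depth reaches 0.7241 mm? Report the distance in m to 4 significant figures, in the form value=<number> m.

Every step maintains full float precision — intermediate values are printed rounded — a single final rounding to four significant digits.
Convert: Hardness H = 145.9 HV × 9.807 MPa/HV = 1431 MPa = 1.431e+09 Pa.
Convert: Pad sides 17.17 mm × 7.704 mm = 0.01717 m × 0.007704 m. Contact area A = 0.01717 m × 0.007704 m = 1.323e-04 m².
Convert: Depth limit h_lim = 0.7241 mm = 7.241e-04 m.
Collected in SI base units: W = 4358 N, H = 1.431e+09 Pa, K = 1.149e-05.
At the depth limit, V_lim = h_lim·A = 7.241e-04 · 1.323e-04 = 9.578e-08 m³.
Thus life L = V_lim·H/(K·W) = 9.578e-08 · 1.431e+09 / (1.149e-05 · 4358) = 2737 m.

value=2737 m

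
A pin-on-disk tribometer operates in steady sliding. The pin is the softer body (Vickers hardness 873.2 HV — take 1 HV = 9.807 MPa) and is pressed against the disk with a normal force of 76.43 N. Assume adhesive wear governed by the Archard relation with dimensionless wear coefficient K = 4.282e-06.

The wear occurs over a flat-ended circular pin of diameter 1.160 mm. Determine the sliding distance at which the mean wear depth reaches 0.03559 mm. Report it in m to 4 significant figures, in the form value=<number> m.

Each operation maintains exact precision. Intermediate values appear rounded; one final rounding to 4 significant figures.
Convert: Hardness H = 873.2 HV × 9.807 MPa/HV = 8563 MPa = 8.563e+09 Pa.
Convert: Pin diameter d = 1.160 mm = 0.001160 m. Contact area A = π·d²/4 = π·(0.001160 m)²/4 = 1.057e-06 m².
Convert: Depth limit h_lim = 0.03559 mm = 3.559e-05 m.
Working in SI base units: W = 76.43 N, H = 8.563e+09 Pa, K = 4.282e-06.
Permissible volume V_lim = h_lim·A = 3.559e-05 · 1.057e-06 = 3.761e-11 m³.
Thus life L = V_lim·H/(K·W) = 3.761e-11 · 8.563e+09 / (4.282e-06 · 76.43) = 984.2 m.

value=984.2 m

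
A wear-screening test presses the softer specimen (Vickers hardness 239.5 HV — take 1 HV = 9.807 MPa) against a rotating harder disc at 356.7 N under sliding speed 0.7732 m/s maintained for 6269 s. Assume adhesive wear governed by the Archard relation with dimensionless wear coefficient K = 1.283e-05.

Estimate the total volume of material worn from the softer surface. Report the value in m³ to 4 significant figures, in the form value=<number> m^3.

value=9.444e-09 m^3

All working math holds exact precision; displayed values are rounded, and a single final rounding: four significant figures.
Convert: Path length L = v·t = 0.7732 m/s × 6269 s = 4847 m.
Convert: Hardness H = 239.5 HV × 9.807 MPa/HV = 2349 MPa = 2.349e+09 Pa.
Working in SI base units: W = 356.7 N, H = 2.349e+09 Pa, K = 1.283e-05.
Wear volume V = K·W·L/H = 1.283e-05 · 356.7 · 4847 / 2.349e+09 = 9.444e-09 m³.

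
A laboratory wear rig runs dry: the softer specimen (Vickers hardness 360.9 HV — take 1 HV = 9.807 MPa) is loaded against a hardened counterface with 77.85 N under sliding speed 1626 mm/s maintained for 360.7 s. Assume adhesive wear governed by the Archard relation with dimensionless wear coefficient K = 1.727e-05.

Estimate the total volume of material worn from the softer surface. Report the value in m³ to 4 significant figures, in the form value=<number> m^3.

Intermediates are displayed rounded; each operation runs at exact precision. Rounded just once to 4 significant digits.
Convert: Sliding speed v = 1626 mm/s = 1.626 m/s. Path length L = v·t = 1.626 m/s × 360.7 s = 586.5 m.
Convert: Hardness H = 360.9 HV × 9.807 MPa/HV = 3539 MPa = 3.539e+09 Pa.
SI base units throughout: W = 77.85 N, H = 3.539e+09 Pa, K = 1.727e-05.
By Archard's law, V = K·W·L/H = 1.727e-05 · 77.85 · 586.5 / 3.539e+09 = 2.228e-10 m³.

value=2.228e-10 m^3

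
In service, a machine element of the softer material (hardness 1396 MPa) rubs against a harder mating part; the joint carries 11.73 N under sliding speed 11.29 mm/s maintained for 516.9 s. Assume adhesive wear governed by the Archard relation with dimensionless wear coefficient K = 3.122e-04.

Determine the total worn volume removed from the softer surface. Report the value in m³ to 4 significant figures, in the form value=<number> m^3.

The algebra runs at full float precision — displayed values are rounded — one last rounding: 4 significant digits.
Sliding speed v = 11.29 mm/s = 0.01129 m/s. Distance covered L = v·t = 0.01129 m/s × 516.9 s = 5.836 m.
Hardness H = 1396 MPa = 1.396e+09 Pa.
SI base units throughout: W = 11.73 N, H = 1.396e+09 Pa, K = 3.122e-04.
Volume removed: V = K·W·L/H = 3.122e-04 · 11.73 · 5.836 / 1.396e+09 = 1.531e-11 m³.

value=1.531e-11 m^3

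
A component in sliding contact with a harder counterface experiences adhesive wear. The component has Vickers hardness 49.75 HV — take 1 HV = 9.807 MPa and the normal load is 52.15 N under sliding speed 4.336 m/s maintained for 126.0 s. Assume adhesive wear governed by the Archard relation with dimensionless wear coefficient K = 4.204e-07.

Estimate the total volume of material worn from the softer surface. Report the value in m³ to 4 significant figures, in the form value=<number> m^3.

value=2.455e-11 m^3

The computation carries full precision, and printed values are rounded. Rounded just once, at 4 significant digits.
Convert: Distance covered L = v·t = 4.336 m/s × 126.0 s = 546.3 m.
Convert: Hardness H = 49.75 HV × 9.807 MPa/HV = 487.9 MPa = 4.879e+08 Pa.
Restated in SI base units: W = 52.15 N, H = 4.879e+08 Pa, K = 4.204e-07.
Archard relation: V = K·W·L/H = 4.204e-07 · 52.15 · 546.3 / 4.879e+08 = 2.455e-11 m³.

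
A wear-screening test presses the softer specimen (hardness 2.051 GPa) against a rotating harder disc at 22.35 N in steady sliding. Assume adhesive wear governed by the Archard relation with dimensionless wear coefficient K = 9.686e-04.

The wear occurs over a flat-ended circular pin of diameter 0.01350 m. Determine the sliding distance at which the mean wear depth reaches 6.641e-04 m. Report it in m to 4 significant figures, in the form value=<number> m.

Every step carries full precision, and the intermediates appear rounded; rounded once at the end, at four significant digits.
Convert: Hardness H = 2.051 GPa = 2.051e+09 Pa.
Convert: Contact area A = π·d²/4 = π·(0.01350 m)²/4 = 1.431e-04 m².
In SI base units, W = 22.35 N, H = 2.051e+09 Pa, K = 9.686e-04.
Limit volume V_lim = h_lim·A = 6.641e-04 · 1.431e-04 = 9.506e-08 m³.
Life L = V_lim·H/(K·W) = 9.506e-08 · 2.051e+09 / (9.686e-04 · 22.35) = 9006 m.

value=9006 m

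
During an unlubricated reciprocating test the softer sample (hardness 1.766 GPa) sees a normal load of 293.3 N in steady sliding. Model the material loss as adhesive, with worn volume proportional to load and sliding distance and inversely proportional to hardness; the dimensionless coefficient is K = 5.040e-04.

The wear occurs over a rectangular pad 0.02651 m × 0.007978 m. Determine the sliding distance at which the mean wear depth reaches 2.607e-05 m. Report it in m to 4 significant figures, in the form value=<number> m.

value=65.87 m

The algebra runs at exact precision; displayed values are rounded — rounded once at the end: four significant digits.
Hardness H = 1.766 GPa = 1.766e+09 Pa.
Contact area A = 0.02651 m × 0.007978 m = 2.115e-04 m².
In SI base units: W = 293.3 N, H = 1.766e+09 Pa, K = 5.040e-04.
Limit volume V_lim = h_lim·A = 2.607e-05 · 2.115e-04 = 5.514e-09 m³.
Sliding life L = V_lim·H/(K·W) = 5.514e-09 · 1.766e+09 / (5.040e-04 · 293.3) = 65.87 m.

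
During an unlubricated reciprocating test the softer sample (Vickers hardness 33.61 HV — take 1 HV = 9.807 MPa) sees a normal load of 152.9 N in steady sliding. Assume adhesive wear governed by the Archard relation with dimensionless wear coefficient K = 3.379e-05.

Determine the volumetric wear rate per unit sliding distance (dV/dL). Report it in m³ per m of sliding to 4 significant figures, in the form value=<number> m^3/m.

value=1.567e-11 m^3/m

The algebra maintains exact precision — displayed values are rounded — one last rounding, at 4 significant digits.
Hardness H = 33.61 HV × 9.807 MPa/HV = 329.6 MPa = 3.296e+08 Pa.
As SI base values: W = 152.9 N, H = 3.296e+08 Pa, K = 3.379e-05.
The wear rate dV/dL = K·W/H (independent of L): 3.379e-05 · 152.9 / 3.296e+08 = 1.567e-11 m³/m.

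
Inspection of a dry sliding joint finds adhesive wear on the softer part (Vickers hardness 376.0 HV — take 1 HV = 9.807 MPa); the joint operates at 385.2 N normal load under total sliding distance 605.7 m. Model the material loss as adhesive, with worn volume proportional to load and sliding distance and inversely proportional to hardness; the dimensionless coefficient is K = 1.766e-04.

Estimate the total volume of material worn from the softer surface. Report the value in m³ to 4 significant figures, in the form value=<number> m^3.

value=1.117e-08 m^3

Intermediate values are printed rounded. All working math carries full float precision; a single final rounding: four significant figures.
Hardness H = 376.0 HV × 9.807 MPa/HV = 3687 MPa = 3.687e+09 Pa.
Collected in SI base units: W = 385.2 N, H = 3.687e+09 Pa, K = 1.766e-04.
Archard relation: V = K·W·L/H = 1.766e-04 · 385.2 · 605.7 / 3.687e+09 = 1.117e-08 m³.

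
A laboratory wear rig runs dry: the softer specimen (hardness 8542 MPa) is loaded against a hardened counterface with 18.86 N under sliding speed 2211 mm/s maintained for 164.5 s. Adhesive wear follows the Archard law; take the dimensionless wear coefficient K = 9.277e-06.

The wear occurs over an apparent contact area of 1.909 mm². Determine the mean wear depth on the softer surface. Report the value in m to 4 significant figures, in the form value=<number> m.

Each operation maintains full float precision — the intermediates appear rounded, and a lone final rounding, at four significant figures.
Sliding speed v = 2211 mm/s = 2.211 m/s. Distance covered L = v·t = 2.211 m/s × 164.5 s = 363.7 m.
Hardness H = 8542 MPa = 8.542e+09 Pa.
Contact area A = 1.909 mm² = 1.909e-06 m².
Working in SI base units: W = 18.86 N, H = 8.542e+09 Pa, K = 9.277e-06.
Wear volume V = K·W·L/H = 9.277e-06 · 18.86 · 363.7 / 8.542e+09 = 7.450e-12 m³.
Mean wear depth h = V/A = 7.450e-12 / 1.909e-06 = 3.902e-06 m.

value=3.902e-06 m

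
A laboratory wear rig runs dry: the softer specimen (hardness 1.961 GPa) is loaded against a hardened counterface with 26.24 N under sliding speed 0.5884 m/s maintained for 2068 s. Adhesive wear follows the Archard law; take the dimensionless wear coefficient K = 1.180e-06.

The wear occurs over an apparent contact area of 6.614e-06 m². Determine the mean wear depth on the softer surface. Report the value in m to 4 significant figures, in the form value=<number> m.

The algebra maintains full precision. Intermediate values are shown rounded — one last rounding to 4 significant figures.
Convert: Distance covered L = v·t = 0.5884 m/s × 2068 s = 1217 m.
Convert: Hardness H = 1.961 GPa = 1.961e+09 Pa.
In SI base units, W = 26.24 N, H = 1.961e+09 Pa, K = 1.180e-06.
Wear volume V = K·W·L/H = 1.180e-06 · 26.24 · 1217 / 1.961e+09 = 1.921e-11 m³.
Average depth h = V/A = 1.921e-11 / 6.614e-06 = 2.905e-06 m.

value=2.905e-06 m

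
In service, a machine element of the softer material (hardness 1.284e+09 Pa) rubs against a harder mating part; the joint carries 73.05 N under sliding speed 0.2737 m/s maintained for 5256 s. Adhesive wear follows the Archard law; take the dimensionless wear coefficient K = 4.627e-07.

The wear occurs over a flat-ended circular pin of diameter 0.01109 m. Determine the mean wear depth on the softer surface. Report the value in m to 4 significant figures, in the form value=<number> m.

value=3.920e-07 m

Intermediate values are displayed rounded — the computation carries full precision, and one last rounding: four significant digits.
Path length L = v·t = 0.2737 m/s × 5256 s = 1439 m.
Contact area A = π·d²/4 = π·(0.01109 m)²/4 = 9.659e-05 m².
In SI base units, W = 73.05 N, H = 1.284e+09 Pa, K = 4.627e-07.
Worn volume V = K·W·L/H = 4.627e-07 · 73.05 · 1439 / 1.284e+09 = 3.787e-11 m³.
Mean depth h = V/A = 3.787e-11 / 9.659e-05 = 3.920e-07 m.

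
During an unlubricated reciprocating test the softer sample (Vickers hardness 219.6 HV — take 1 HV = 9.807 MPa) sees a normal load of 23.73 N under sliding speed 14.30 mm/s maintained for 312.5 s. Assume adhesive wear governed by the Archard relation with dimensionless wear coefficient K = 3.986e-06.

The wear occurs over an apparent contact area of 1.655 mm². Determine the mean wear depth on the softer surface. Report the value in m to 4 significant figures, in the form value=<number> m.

value=1.186e-07 m

Intermediate values appear rounded; all working math runs at exact precision; rounded once at the end, at 4 significant figures.
Sliding speed v = 14.30 mm/s = 0.01430 m/s. Path length L = v·t = 0.01430 m/s × 312.5 s = 4.469 m.
Hardness H = 219.6 HV × 9.807 MPa/HV = 2154 MPa = 2.154e+09 Pa.
Contact area A = 1.655 mm² = 1.655e-06 m².
In SI base units, W = 23.73 N, H = 2.154e+09 Pa, K = 3.986e-06.
By Archard's law, V = K·W·L/H = 3.986e-06 · 23.73 · 4.469 / 2.154e+09 = 1.963e-13 m³.
Wear depth h = V/A = 1.963e-13 / 1.655e-06 = 1.186e-07 m.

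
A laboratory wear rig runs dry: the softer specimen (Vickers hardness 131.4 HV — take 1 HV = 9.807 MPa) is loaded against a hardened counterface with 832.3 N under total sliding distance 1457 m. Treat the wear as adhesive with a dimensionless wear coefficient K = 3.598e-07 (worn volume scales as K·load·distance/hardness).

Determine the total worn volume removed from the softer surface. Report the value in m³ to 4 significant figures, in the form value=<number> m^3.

value=3.386e-10 m^3

The algebra holds exact precision. Quoted intermediates are rounded; rounded just once, at 4 significant figures.
Convert: Hardness H = 131.4 HV × 9.807 MPa/HV = 1289 MPa = 1.289e+09 Pa.
Restated in SI base units: W = 832.3 N, H = 1.289e+09 Pa, K = 3.598e-07.
By Archard's law, V = K·W·L/H = 3.598e-07 · 832.3 · 1457 / 1.289e+09 = 3.386e-10 m³.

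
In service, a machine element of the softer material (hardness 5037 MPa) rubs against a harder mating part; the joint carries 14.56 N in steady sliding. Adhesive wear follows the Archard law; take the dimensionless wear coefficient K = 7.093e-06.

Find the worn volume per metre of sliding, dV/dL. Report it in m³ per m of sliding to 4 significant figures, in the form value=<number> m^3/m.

value=2.050e-14 m^3/m

Every step keeps full precision; intermediates are shown rounded — rounded once at the end: four significant figures.
Hardness H = 5037 MPa = 5.037e+09 Pa.
Working in SI base units: W = 14.56 N, H = 5.037e+09 Pa, K = 7.093e-06.
Rate of wear dV/dL = K·W/H, per unit distance: 7.093e-06 · 14.56 / 5.037e+09 = 2.050e-14 m³/m.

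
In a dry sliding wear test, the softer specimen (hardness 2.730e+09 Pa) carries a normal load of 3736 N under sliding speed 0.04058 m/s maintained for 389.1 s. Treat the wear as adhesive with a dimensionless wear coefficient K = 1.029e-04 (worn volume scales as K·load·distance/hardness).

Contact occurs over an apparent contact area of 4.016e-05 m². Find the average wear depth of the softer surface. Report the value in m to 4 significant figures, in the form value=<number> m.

The intermediates are printed rounded. Every step holds full float precision; a lone final rounding: 4 significant figures.
The distance L = v·t = 0.04058 m/s × 389.1 s = 15.79 m.
In SI base units: W = 3736 N, H = 2.730e+09 Pa, K = 1.029e-04.
Archard relation: V = K·W·L/H = 1.029e-04 · 3736 · 15.79 / 2.730e+09 = 2.223e-09 m³.
Mean depth h = V/A = 2.223e-09 / 4.016e-05 = 5.537e-05 m.

value=5.537e-05 m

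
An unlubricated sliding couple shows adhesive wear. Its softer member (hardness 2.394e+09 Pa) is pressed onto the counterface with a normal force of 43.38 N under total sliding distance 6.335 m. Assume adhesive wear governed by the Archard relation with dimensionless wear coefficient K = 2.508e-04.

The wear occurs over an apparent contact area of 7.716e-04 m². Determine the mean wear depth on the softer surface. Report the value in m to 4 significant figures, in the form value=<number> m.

The algebra carries full float precision. Quoted intermediates are rounded — rounded once at the end, at 4 significant figures.
Restated in SI base units: W = 43.38 N, H = 2.394e+09 Pa, K = 2.508e-04.
Archard volume V = K·W·L/H = 2.508e-04 · 43.38 · 6.335 / 2.394e+09 = 2.879e-11 m³.
Wear depth h = V/A = 2.879e-11 / 7.716e-04 = 3.731e-08 m.

value=3.731e-08 m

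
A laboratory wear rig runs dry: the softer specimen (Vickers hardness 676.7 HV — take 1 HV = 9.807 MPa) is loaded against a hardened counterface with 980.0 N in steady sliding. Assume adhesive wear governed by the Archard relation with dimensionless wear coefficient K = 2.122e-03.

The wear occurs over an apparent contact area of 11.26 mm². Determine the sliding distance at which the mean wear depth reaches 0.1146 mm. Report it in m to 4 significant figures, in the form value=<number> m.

value=4.118 m

Intermediates are displayed rounded, and the algebra runs at exact precision, and rounded just once: 4 significant figures.
Hardness H = 676.7 HV × 9.807 MPa/HV = 6636 MPa = 6.636e+09 Pa.
Contact area A = 11.26 mm² = 1.126e-05 m².
Depth limit h_lim = 0.1146 mm = 1.146e-04 m.
Collected in SI base units: W = 980.0 N, H = 6.636e+09 Pa, K = 2.122e-03.
Limit volume V_lim = h_lim·A = 1.146e-04 · 1.126e-05 = 1.290e-09 m³.
Inverting, life L = V_lim·H/(K·W) = 1.290e-09 · 6.636e+09 / (2.122e-03 · 980.0) = 4.118 m.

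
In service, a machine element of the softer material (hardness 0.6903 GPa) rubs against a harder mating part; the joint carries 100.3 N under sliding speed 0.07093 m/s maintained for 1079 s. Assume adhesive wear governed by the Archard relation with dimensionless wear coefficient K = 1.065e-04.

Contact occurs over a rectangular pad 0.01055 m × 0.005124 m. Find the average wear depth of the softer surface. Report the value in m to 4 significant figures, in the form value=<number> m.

Intermediate values are shown rounded — all working math keeps full precision — rounded just once: 4 significant figures.
Convert: The distance L = v·t = 0.07093 m/s × 1079 s = 76.53 m.
Convert: Hardness H = 0.6903 GPa = 6.903e+08 Pa.
Convert: Contact area A = 0.01055 m × 0.005124 m = 5.406e-05 m².
Collected in SI base units: W = 100.3 N, H = 6.903e+08 Pa, K = 1.065e-04.
The Archard volume V = K·W·L/H = 1.065e-04 · 100.3 · 76.53 / 6.903e+08 = 1.184e-09 m³.
Depth of wear h = V/A = 1.184e-09 / 5.406e-05 = 2.191e-05 m.

value=2.191e-05 m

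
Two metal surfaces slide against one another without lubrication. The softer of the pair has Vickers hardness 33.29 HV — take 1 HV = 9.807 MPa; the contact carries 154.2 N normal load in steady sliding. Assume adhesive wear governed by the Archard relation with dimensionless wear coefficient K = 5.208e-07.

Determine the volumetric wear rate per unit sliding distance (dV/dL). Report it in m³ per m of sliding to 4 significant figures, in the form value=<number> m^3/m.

All arithmetic keeps full float precision. Intermediate values are printed rounded, and a lone final rounding: four significant figures.
Hardness H = 33.29 HV × 9.807 MPa/HV = 326.5 MPa = 3.265e+08 Pa.
Collected in SI base units: W = 154.2 N, H = 3.265e+08 Pa, K = 5.208e-07.
The wear rate dV/dL = K·W/H (no L dependence): 5.208e-07 · 154.2 / 3.265e+08 = 2.460e-13 m³/m.

value=2.460e-13 m^3/m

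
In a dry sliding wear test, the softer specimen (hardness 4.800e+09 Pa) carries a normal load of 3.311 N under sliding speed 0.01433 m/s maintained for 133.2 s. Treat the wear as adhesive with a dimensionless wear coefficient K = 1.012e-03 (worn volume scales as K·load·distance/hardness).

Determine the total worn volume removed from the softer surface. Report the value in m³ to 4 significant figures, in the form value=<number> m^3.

Each operation runs at full float precision. Intermediates are shown rounded — one final rounding: 4 significant digits.
Convert: Sliding distance L = v·t = 0.01433 m/s × 133.2 s = 1.909 m.
Working in SI base units: W = 3.311 N, H = 4.800e+09 Pa, K = 1.012e-03.
Volume removed: V = K·W·L/H = 1.012e-03 · 3.311 · 1.909 / 4.800e+09 = 1.332e-12 m³.

value=1.332e-12 m^3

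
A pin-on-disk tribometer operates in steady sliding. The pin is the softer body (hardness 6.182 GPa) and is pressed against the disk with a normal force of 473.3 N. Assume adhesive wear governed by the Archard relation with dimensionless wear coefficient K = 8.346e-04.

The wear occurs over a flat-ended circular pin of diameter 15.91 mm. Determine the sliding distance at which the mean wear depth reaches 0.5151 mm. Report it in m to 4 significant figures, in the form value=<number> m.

Each operation runs at full precision, and intermediates appear rounded. Rounded once at the end: 4 significant figures.
Convert: Hardness H = 6.182 GPa = 6.182e+09 Pa.
Convert: Pin diameter d = 15.91 mm = 0.01591 m. Contact area A = π·d²/4 = π·(0.01591 m)²/4 = 1.988e-04 m².
Convert: Depth limit h_lim = 0.5151 mm = 5.151e-04 m.
Working in SI base units: W = 473.3 N, H = 6.182e+09 Pa, K = 8.346e-04.
Volume at the limit: V_lim = h_lim·A = 5.151e-04 · 1.988e-04 = 1.024e-07 m³.
So the life L = V_lim·H/(K·W) = 1.024e-07 · 6.182e+09 / (8.346e-04 · 473.3) = 1603 m.

value=1603 m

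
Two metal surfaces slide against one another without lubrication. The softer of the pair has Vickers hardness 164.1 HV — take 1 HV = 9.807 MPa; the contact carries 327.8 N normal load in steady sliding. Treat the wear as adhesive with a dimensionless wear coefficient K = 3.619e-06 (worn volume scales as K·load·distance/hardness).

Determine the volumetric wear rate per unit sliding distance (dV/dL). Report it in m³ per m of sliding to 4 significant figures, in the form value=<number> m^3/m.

Each operation keeps full float precision, and intermediate values are displayed rounded; a single final rounding, at four significant figures.
Convert: Hardness H = 164.1 HV × 9.807 MPa/HV = 1609 MPa = 1.609e+09 Pa.
Expressed in SI base units: W = 327.8 N, H = 1.609e+09 Pa, K = 3.619e-06.
Rate of wear dV/dL = K·W/H (independent of L): 3.619e-06 · 327.8 / 1.609e+09 = 7.371e-13 m³/m.

value=7.371e-13 m^3/m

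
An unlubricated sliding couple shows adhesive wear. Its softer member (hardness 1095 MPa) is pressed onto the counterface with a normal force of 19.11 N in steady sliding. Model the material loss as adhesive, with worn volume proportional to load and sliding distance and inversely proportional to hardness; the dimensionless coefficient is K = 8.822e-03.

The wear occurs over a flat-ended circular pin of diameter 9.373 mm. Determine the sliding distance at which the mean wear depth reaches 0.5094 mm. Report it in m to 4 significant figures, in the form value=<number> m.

value=228.3 m

All working math carries exact precision, and intermediate values are displayed rounded — one last rounding, at four significant digits.
Hardness H = 1095 MPa = 1.095e+09 Pa.
Pin diameter d = 9.373 mm = 0.009373 m. Contact area A = π·d²/4 = π·(0.009373 m)²/4 = 6.900e-05 m².
Depth limit h_lim = 0.5094 mm = 5.094e-04 m.
In SI base units: W = 19.11 N, H = 1.095e+09 Pa, K = 8.822e-03.
Limit volume V_lim = h_lim·A = 5.094e-04 · 6.900e-05 = 3.515e-08 m³.
Sliding life L = V_lim·H/(K·W) = 3.515e-08 · 1.095e+09 / (8.822e-03 · 19.11) = 228.3 m.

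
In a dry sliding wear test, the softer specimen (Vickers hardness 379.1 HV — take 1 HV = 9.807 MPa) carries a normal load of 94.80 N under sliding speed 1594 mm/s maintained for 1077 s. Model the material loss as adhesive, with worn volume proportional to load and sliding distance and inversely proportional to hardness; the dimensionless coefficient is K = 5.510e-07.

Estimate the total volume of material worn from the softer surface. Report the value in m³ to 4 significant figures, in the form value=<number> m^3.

Printed values are rounded — each operation runs at full float precision, and a single final rounding, at four significant figures.
Convert: Sliding speed v = 1594 mm/s = 1.594 m/s. Sliding distance L = v·t = 1.594 m/s × 1077 s = 1717 m.
Convert: Hardness H = 379.1 HV × 9.807 MPa/HV = 3718 MPa = 3.718e+09 Pa.
As SI base values: W = 94.80 N, H = 3.718e+09 Pa, K = 5.510e-07.
Apply Archard: V = K·W·L/H = 5.510e-07 · 94.80 · 1717 / 3.718e+09 = 2.412e-11 m³.

value=2.412e-11 m^3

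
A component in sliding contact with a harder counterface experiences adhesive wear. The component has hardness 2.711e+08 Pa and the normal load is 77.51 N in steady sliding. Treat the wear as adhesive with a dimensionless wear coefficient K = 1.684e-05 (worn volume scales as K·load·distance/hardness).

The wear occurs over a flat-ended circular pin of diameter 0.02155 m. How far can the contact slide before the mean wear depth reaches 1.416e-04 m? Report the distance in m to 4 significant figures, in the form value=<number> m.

The algebra carries exact precision. The intermediates appear rounded, and one last rounding: four significant digits.
Contact area A = π·d²/4 = π·(0.02155 m)²/4 = 3.647e-04 m².
SI base units throughout: W = 77.51 N, H = 2.711e+08 Pa, K = 1.684e-05.
Volume at the limit: V_lim = h_lim·A = 1.416e-04 · 3.647e-04 = 5.165e-08 m³.
Sliding life L = V_lim·H/(K·W) = 5.165e-08 · 2.711e+08 / (1.684e-05 · 77.51) = 1.073e+04 m.

value=1.073e+04 m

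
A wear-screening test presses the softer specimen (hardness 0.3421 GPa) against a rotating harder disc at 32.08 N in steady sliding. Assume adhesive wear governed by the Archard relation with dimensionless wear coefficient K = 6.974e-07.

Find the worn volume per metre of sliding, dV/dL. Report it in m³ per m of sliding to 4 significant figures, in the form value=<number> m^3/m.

value=6.540e-14 m^3/m

The intermediates appear rounded. All arithmetic runs at full float precision. Rounded once at the end, at 4 significant digits.
Hardness H = 0.3421 GPa = 3.421e+08 Pa.
Restated in SI base units: W = 32.08 N, H = 3.421e+08 Pa, K = 6.974e-07.
Rate of wear dV/dL = K·W/H: 6.974e-07 · 32.08 / 3.421e+08 = 6.540e-14 m³/m.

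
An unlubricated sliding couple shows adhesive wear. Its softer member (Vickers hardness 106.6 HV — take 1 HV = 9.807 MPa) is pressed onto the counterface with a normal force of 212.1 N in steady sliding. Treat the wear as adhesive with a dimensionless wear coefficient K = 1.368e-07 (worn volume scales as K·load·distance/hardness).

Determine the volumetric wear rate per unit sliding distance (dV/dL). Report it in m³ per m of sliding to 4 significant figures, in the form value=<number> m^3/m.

The computation keeps exact precision; intermediate values are shown rounded — one last rounding, at 4 significant digits.
Convert: Hardness H = 106.6 HV × 9.807 MPa/HV = 1045 MPa = 1.045e+09 Pa.
Restated in SI base units: W = 212.1 N, H = 1.045e+09 Pa, K = 1.368e-07.
Wear rate dV/dL = K·W/H: 1.368e-07 · 212.1 / 1.045e+09 = 2.775e-14 m³/m.

value=2.775e-14 m^3/m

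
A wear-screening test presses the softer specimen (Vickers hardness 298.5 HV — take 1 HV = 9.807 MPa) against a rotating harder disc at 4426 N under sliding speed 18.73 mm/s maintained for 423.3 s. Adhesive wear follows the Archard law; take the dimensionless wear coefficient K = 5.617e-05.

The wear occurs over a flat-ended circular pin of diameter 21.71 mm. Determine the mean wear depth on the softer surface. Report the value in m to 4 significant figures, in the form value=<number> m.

Intermediates are shown rounded — every step maintains full float precision, and a lone final rounding, at four significant digits.
Convert: Sliding speed v = 18.73 mm/s = 0.01873 m/s. Sliding distance L = v·t = 0.01873 m/s × 423.3 s = 7.928 m.
Convert: Hardness H = 298.5 HV × 9.807 MPa/HV = 2927 MPa = 2.927e+09 Pa.
Convert: Pin diameter d = 21.71 mm = 0.02171 m. Contact area A = π·d²/4 = π·(0.02171 m)²/4 = 3.702e-04 m².
SI base units throughout: W = 4426 N, H = 2.927e+09 Pa, K = 5.617e-05.
The Archard volume V = K·W·L/H = 5.617e-05 · 4426 · 7.928 / 2.927e+09 = 6.733e-10 m³.
Mean depth h = V/A = 6.733e-10 / 3.702e-04 = 1.819e-06 m.

value=1.819e-06 m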